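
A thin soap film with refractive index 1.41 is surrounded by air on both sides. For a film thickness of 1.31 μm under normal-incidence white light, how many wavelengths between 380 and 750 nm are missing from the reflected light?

Top surface (1.0 → 1.41): reflection off a higher-index medium gives a half-wave phase shift.
At the lower boundary (n = 1.41 to n = 1.0) the reflected ray undergoes no phase shift.
Net: one phase inversion between the two reflected rays.
So the condition for destructive reflection is 2 n t = m λ.
λ = 2 n t / m = 3694 / m nm.
m=4: 924 nm (IR); m=5: 739 nm (visible); m=6: 616 nm (visible); m=7: 528 nm (visible); m=8: 462 nm (visible); m=9: 410 nm (visible); m=10: 369 nm (UV).

5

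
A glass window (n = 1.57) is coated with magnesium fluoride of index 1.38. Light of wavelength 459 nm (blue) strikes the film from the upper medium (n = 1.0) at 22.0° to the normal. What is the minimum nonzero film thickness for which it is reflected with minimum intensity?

Top surface (1.0 → 1.38): reflection off a higher-index medium gives a half-wave phase shift.
At the lower boundary (n = 1.38 to n = 1.57) the reflected ray undergoes a half-wave phase shift.
Net: no relative phase inversion (both shifts match).
So the condition for destructive reflection is 2 n t cos θ_r = (m + ½) λ.
Snell's law: 1.0 sin 22.0° = 1.38 sin θ_r → sin θ_r = 0.271, cos θ_r = 0.962.
Minimum at m = 0: t = λ / (4 n cos θ_r) = 459 / (4 × 1.38 × 0.962) = 86.4 nm.

86.4 nm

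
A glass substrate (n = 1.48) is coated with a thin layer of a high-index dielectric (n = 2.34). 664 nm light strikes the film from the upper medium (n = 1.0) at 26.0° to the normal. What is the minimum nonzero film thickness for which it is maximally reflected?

72.2 nm

Top surface (1.0 → 2.34): reflection off a higher-index medium gives a half-wave phase shift.
At the lower boundary (n = 2.34 to n = 1.48) the reflected ray undergoes no phase shift.
The two reflections differ by half a wavelength.
With one net inversion, constructive interference in reflection requires 2 n t cos θ_r = (m + ½) λ.
Snell's law: 1.0 sin 26.0° = 2.34 sin θ_r → sin θ_r = 0.187, cos θ_r = 0.982.
Minimum at m = 0: t = λ / (4 n cos θ_r) = 664 / (4 × 2.34 × 0.982) = 72.2 nm.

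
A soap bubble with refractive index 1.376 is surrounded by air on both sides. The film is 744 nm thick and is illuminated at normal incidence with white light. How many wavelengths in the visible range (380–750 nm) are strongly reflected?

2

Ray reflecting at the top interface goes from n = 1.0 toward n = 1.376: a half-wave phase shift.
At the lower boundary (n = 1.376 to n = 1.0) the reflected ray undergoes no phase shift.
Exactly one π shift → a net half-wave offset.
So the condition for constructive reflection is 2 n t = (m + ½) λ.
λ = 2 n t / (m + ½) = 2047 / (m + ½) nm.
m=2: 819 nm (IR); m=3: 585 nm (visible); m=4: 455 nm (visible); m=5: 372 nm (UV).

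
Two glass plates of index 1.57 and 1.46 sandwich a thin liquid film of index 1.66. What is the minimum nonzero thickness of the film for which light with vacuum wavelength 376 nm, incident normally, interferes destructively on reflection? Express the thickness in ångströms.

Ray reflecting at the top interface goes from n = 1.57 toward n = 1.66: a half-wave phase shift.
Bottom surface (1.66 → 1.46): reflection off a lower-index medium gives no phase shift.
Net: one phase inversion between the two reflected rays.
With one net inversion, destructive interference in reflection requires 2 n t = m λ.
Minimum nonzero at m = 1: t = λ / (2 n) = 376 / (2 × 1.66) = 113 nm.

1133 Å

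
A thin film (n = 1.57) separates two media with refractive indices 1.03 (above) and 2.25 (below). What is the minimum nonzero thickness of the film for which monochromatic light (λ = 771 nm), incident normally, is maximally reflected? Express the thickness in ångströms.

Ray reflecting at the top interface goes from n = 1.03 toward n = 1.57: a half-wave phase shift.
Ray reflecting at the bottom interface goes from n = 1.57 toward n = 2.25: a half-wave phase shift.
Net: no relative phase inversion (both shifts match).
With no net inversion, constructive interference in reflection requires 2 n t = m λ.
Minimum nonzero at m = 1: t = λ / (2 n) = 771 / (2 × 1.57) = 246 nm.

2455 Å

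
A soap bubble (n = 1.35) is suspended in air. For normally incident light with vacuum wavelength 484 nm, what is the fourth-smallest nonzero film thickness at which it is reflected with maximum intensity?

Ray reflecting at the top interface goes from n = 1.0 toward n = 1.35: a half-wave phase shift.
Bottom surface (1.35 → 1.0): reflection off a lower-index medium gives no phase shift.
Exactly one π shift → a net half-wave offset.
With one net inversion, constructive interference in reflection requires 2 n t = (m + ½) λ.
The fourth-smallest nonzero thickness corresponds to m = 3: t = (m + ½) λ / (2 n) = 3.50 × 484 / (2 × 1.35) = 627 nm.

627 nm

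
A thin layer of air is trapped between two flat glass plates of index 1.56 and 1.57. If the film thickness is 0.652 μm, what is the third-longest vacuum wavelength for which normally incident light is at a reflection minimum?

Top surface (1.56 → 1.0): reflection off a lower-index medium gives no phase shift.
At the lower boundary (n = 1.0 to n = 1.57) the reflected ray undergoes a half-wave phase shift.
Net: one phase inversion between the two reflected rays.
So the condition for destructive reflection is 2 n t = m λ.
λ = 2 n t / m. The third-longest wavelength is m = 3: λ = 2 × 1.0 × 652 / 3.00 = 435 nm.

435 nm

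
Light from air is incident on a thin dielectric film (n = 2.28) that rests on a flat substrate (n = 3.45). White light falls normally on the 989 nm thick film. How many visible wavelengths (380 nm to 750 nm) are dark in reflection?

At the upper boundary (n = 1.0 to n = 2.28) the reflected ray undergoes a half-wave phase shift.
At the lower boundary (n = 2.28 to n = 3.45) the reflected ray undergoes a half-wave phase shift.
Zero or two π shifts → no net half-wave offset.
For dark reflection here: 2 n t = (m + ½) λ.
λ = 2 n t / (m + ½) = 4510 / (m + ½) nm.
m=5: 820 nm (IR); m=6: 694 nm (visible); m=7: 601 nm (visible); m=8: 531 nm (visible); m=9: 475 nm (visible); m=10: 430 nm (visible); m=11: 392 nm (visible); m=12: 361 nm (UV).

6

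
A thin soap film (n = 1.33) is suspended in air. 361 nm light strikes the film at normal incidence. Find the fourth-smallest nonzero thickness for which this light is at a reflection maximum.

475 nm

Top surface (1.0 → 1.33): reflection off a higher-index medium gives a half-wave phase shift.
Bottom surface (1.33 → 1.0): reflection off a lower-index medium gives no phase shift.
Exactly one π shift → a net half-wave offset.
So the condition for constructive reflection is 2 n t = (m + ½) λ.
The fourth-smallest nonzero thickness corresponds to m = 3: t = (m + ½) λ / (2 n) = 3.50 × 361 / (2 × 1.33) = 475 nm.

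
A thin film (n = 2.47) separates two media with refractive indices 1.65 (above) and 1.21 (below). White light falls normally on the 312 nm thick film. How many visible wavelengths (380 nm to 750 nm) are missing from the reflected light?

2

Top surface (1.65 → 2.47): reflection off a higher-index medium gives a half-wave phase shift.
Ray reflecting at the bottom interface goes from n = 2.47 toward n = 1.21: no phase shift.
The two reflections differ by half a wavelength.
For weak reflection here: 2 n t = m λ.
λ = 2 n t / m = 1541 / m nm.
m=2: 771 nm (IR); m=3: 514 nm (visible); m=4: 385 nm (visible); m=5: 308 nm (UV).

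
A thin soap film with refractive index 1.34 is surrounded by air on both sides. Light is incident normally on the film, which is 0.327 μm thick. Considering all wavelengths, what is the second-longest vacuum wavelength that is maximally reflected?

Ray reflecting at the top interface goes from n = 1.0 toward n = 1.34: a half-wave phase shift.
Ray reflecting at the bottom interface goes from n = 1.34 toward n = 1.0: no phase shift.
Net: one phase inversion between the two reflected rays.
With one net inversion, constructive interference in reflection requires 2 n t = (m + ½) λ.
λ = 2 n t / (m + ½). The second-longest wavelength is m = 1: λ = 2 × 1.34 × 327 / 1.50 = 584 nm.

584 nm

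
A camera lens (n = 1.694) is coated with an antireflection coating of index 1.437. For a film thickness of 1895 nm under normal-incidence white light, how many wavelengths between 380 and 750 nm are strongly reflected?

7

Top surface (1.0 → 1.437): reflection off a higher-index medium gives a half-wave phase shift.
At the lower boundary (n = 1.437 to n = 1.694) the reflected ray undergoes a half-wave phase shift.
The two reflections carry the same phase change, so no net offset.
So the condition for constructive reflection is 2 n t = m λ.
λ = 2 n t / m = 5446 / m nm.
m=7: 778 nm (IR); m=8: 681 nm (visible); m=9: 605 nm (visible); m=10: 545 nm (visible); m=11: 495 nm (visible); m=12: 454 nm (visible); m=13: 419 nm (visible); m=14: 389 nm (visible); m=15: 363 nm (UV).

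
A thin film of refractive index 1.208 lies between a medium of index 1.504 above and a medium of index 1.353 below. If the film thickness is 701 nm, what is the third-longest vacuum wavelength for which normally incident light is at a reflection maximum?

Ray reflecting at the top interface goes from n = 1.504 toward n = 1.208: no phase shift.
Ray reflecting at the bottom interface goes from n = 1.208 toward n = 1.353: a half-wave phase shift.
Exactly one π shift → a net half-wave offset.
So the condition for constructive reflection is 2 n t = (m + ½) λ.
λ = 2 n t / (m + ½). The third-longest wavelength is m = 2: λ = 2 × 1.208 × 701 / 2.50 = 677 nm.

677 nm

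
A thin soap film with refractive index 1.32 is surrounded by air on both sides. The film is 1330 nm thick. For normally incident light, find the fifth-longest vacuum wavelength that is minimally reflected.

702 nm

Top surface (1.0 → 1.32): reflection off a higher-index medium gives a half-wave phase shift.
Ray reflecting at the bottom interface goes from n = 1.32 toward n = 1.0: no phase shift.
Exactly one π shift → a net half-wave offset.
With one net inversion, destructive interference in reflection requires 2 n t = m λ.
λ = 2 n t / m. The fifth-longest wavelength is m = 5: λ = 2 × 1.32 × 1330 / 5.00 = 702 nm.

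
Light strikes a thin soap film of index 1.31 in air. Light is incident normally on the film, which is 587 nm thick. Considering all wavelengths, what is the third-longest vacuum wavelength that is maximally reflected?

At the upper boundary (n = 1.0 to n = 1.31) the reflected ray undergoes a half-wave phase shift.
Bottom surface (1.31 → 1.0): reflection off a lower-index medium gives no phase shift.
The two reflections differ by half a wavelength.
With one net inversion, constructive interference in reflection requires 2 n t = (m + ½) λ.
λ = 2 n t / (m + ½). The third-longest wavelength is m = 2: λ = 2 × 1.31 × 587 / 2.50 = 615 nm.

615 nm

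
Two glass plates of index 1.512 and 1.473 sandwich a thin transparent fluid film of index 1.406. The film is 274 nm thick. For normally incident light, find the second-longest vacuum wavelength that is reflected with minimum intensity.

385 nm

At the upper boundary (n = 1.512 to n = 1.406) the reflected ray undergoes no phase shift.
Ray reflecting at the bottom interface goes from n = 1.406 toward n = 1.473: a half-wave phase shift.
Exactly one π shift → a net half-wave offset.
So the condition for destructive reflection is 2 n t = m λ.
λ = 2 n t / m. The second-longest wavelength is m = 2: λ = 2 × 1.406 × 274 / 2.00 = 385 nm.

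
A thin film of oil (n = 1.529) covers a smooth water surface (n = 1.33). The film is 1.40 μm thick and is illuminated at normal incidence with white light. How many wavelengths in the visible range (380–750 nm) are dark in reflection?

6

Top surface (1.0 → 1.529): reflection off a higher-index medium gives a half-wave phase shift.
Ray reflecting at the bottom interface goes from n = 1.529 toward n = 1.33: no phase shift.
Exactly one π shift → a net half-wave offset.
So the condition for destructive reflection is 2 n t = m λ.
λ = 2 n t / m = 4281 / m nm.
m=5: 856 nm (IR); m=6: 714 nm (visible); m=7: 612 nm (visible); m=8: 535 nm (visible); m=9: 476 nm (visible); m=10: 428 nm (visible); m=11: 389 nm (visible); m=12: 357 nm (UV).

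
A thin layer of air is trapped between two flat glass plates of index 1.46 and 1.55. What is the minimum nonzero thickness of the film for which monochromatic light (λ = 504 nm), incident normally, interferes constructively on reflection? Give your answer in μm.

0.126 μm

Ray reflecting at the top interface goes from n = 1.46 toward n = 1.0: no phase shift.
Bottom surface (1.0 → 1.55): reflection off a higher-index medium gives a half-wave phase shift.
The two reflections differ by half a wavelength.
For bright reflection here: 2 n t = (m + ½) λ.
Minimum at m = 0: t = λ / (4 n) = 504 / (4 × 1.0) = 126 nm.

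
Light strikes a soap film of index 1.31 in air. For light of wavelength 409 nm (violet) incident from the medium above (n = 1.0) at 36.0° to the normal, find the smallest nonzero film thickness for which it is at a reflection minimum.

Top surface (1.0 → 1.31): reflection off a higher-index medium gives a half-wave phase shift.
At the lower boundary (n = 1.31 to n = 1.0) the reflected ray undergoes no phase shift.
Net: one phase inversion between the two reflected rays.
With one net inversion, destructive interference in reflection requires 2 n t cos θ_r = m λ.
Snell's law: 1.0 sin 36.0° = 1.31 sin θ_r → sin θ_r = 0.449, cos θ_r = 0.894.
Minimum nonzero at m = 1: t = λ / (2 n cos θ_r) = 409 / (2 × 1.31 × 0.894) = 175 nm.

175 nm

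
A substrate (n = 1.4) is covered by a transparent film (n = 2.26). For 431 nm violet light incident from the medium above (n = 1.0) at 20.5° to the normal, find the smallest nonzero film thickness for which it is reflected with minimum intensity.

At the upper boundary (n = 1.0 to n = 2.26) the reflected ray undergoes a half-wave phase shift.
Bottom surface (2.26 → 1.4): reflection off a lower-index medium gives no phase shift.
Net: one phase inversion between the two reflected rays.
So the condition for destructive reflection is 2 n t cos θ_r = m λ.
Snell's law: 1.0 sin 20.5° = 2.26 sin θ_r → sin θ_r = 0.155, cos θ_r = 0.988.
Minimum nonzero at m = 1: t = λ / (2 n cos θ_r) = 431 / (2 × 2.26 × 0.988) = 96.5 nm.

96.5 nm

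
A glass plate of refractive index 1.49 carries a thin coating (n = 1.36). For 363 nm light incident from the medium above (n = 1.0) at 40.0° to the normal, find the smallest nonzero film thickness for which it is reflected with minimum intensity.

75.7 nm

At the upper boundary (n = 1.0 to n = 1.36) the reflected ray undergoes a half-wave phase shift.
Bottom surface (1.36 → 1.49): reflection off a higher-index medium gives a half-wave phase shift.
Net: no relative phase inversion (both shifts match).
With no net inversion, destructive interference in reflection requires 2 n t cos θ_r = (m + ½) λ.
Snell's law: 1.0 sin 40.0° = 1.36 sin θ_r → sin θ_r = 0.473, cos θ_r = 0.881.
Minimum at m = 0: t = λ / (4 n cos θ_r) = 363 / (4 × 1.36 × 0.881) = 75.7 nm.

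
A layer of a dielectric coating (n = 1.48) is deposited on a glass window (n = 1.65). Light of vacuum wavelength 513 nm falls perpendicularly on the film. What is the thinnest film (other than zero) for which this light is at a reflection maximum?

173 nm

Top surface (1.0 → 1.48): reflection off a higher-index medium gives a half-wave phase shift.
Ray reflecting at the bottom interface goes from n = 1.48 toward n = 1.65: a half-wave phase shift.
Zero or two π shifts → no net half-wave offset.
So the condition for constructive reflection is 2 n t = m λ.
Minimum nonzero at m = 1: t = λ / (2 n) = 513 / (2 × 1.48) = 173 nm.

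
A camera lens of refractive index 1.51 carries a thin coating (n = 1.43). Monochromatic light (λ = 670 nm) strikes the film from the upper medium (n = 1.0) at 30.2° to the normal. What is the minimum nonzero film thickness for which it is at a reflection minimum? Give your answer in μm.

0.125 μm

Ray reflecting at the top interface goes from n = 1.0 toward n = 1.43: a half-wave phase shift.
Ray reflecting at the bottom interface goes from n = 1.43 toward n = 1.51: a half-wave phase shift.
The two reflections carry the same phase change, so no net offset.
With no net inversion, destructive interference in reflection requires 2 n t cos θ_r = (m + ½) λ.
Snell's law: 1.0 sin 30.2° = 1.43 sin θ_r → sin θ_r = 0.352, cos θ_r = 0.936.
Minimum at m = 0: t = λ / (4 n cos θ_r) = 670 / (4 × 1.43 × 0.936) = 125 nm.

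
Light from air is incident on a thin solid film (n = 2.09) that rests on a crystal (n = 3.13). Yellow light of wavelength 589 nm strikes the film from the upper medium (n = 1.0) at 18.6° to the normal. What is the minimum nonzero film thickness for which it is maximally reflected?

143 nm

Top surface (1.0 → 2.09): reflection off a higher-index medium gives a half-wave phase shift.
Ray reflecting at the bottom interface goes from n = 2.09 toward n = 3.13: a half-wave phase shift.
Zero or two π shifts → no net half-wave offset.
So the condition for constructive reflection is 2 n t cos θ_r = m λ.
Snell's law: 1.0 sin 18.6° = 2.09 sin θ_r → sin θ_r = 0.153, cos θ_r = 0.988.
Minimum nonzero at m = 1: t = λ / (2 n cos θ_r) = 589 / (2 × 2.09 × 0.988) = 143 nm.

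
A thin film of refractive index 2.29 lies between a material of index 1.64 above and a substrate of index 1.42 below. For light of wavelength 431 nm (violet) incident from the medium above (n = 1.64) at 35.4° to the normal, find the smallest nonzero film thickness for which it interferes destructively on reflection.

103 nm

Top surface (1.64 → 2.29): reflection off a higher-index medium gives a half-wave phase shift.
Bottom surface (2.29 → 1.42): reflection off a lower-index medium gives no phase shift.
Net: one phase inversion between the two reflected rays.
With one net inversion, destructive interference in reflection requires 2 n t cos θ_r = m λ.
Snell's law: 1.64 sin 35.4° = 2.29 sin θ_r → sin θ_r = 0.415, cos θ_r = 0.910.
Minimum nonzero at m = 1: t = λ / (2 n cos θ_r) = 431 / (2 × 2.29 × 0.910) = 103 nm.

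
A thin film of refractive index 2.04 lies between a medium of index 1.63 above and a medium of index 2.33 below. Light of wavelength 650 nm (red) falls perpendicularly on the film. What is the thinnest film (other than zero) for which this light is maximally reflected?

159 nm

Top surface (1.63 → 2.04): reflection off a higher-index medium gives a half-wave phase shift.
Bottom surface (2.04 → 2.33): reflection off a higher-index medium gives a half-wave phase shift.
Zero or two π shifts → no net half-wave offset.
For bright reflection here: 2 n t = m λ.
Minimum nonzero at m = 1: t = λ / (2 n) = 650 / (2 × 2.04) = 159 nm.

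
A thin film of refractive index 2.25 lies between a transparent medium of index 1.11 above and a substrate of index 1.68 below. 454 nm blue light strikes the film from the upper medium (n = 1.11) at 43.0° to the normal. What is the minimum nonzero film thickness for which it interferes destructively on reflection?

107 nm

Top surface (1.11 → 2.25): reflection off a higher-index medium gives a half-wave phase shift.
Bottom surface (2.25 → 1.68): reflection off a lower-index medium gives no phase shift.
Net: one phase inversion between the two reflected rays.
So the condition for destructive reflection is 2 n t cos θ_r = m λ.
Snell's law: 1.11 sin 43.0° = 2.25 sin θ_r → sin θ_r = 0.336, cos θ_r = 0.942.
Minimum nonzero at m = 1: t = λ / (2 n cos θ_r) = 454 / (2 × 2.25 × 0.942) = 107 nm.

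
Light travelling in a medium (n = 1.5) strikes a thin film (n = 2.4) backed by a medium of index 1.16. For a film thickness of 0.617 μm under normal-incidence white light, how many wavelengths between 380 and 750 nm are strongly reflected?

Top surface (1.5 → 2.4): reflection off a higher-index medium gives a half-wave phase shift.
Bottom surface (2.4 → 1.16): reflection off a lower-index medium gives no phase shift.
The two reflections differ by half a wavelength.
For strong reflection here: 2 n t = (m + ½) λ.
λ = 2 n t / (m + ½) = 2962 / (m + ½) nm.
m=3: 846 nm (IR); m=4: 658 nm (visible); m=5: 538 nm (visible); m=6: 456 nm (visible); m=7: 395 nm (visible); m=8: 348 nm (UV).

4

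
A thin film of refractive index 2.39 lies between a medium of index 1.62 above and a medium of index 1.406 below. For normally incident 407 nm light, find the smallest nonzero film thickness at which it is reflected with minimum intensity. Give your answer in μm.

0.0851 μm

Top surface (1.62 → 2.39): reflection off a higher-index medium gives a half-wave phase shift.
At the lower boundary (n = 2.39 to n = 1.406) the reflected ray undergoes no phase shift.
Exactly one π shift → a net half-wave offset.
With one net inversion, destructive interference in reflection requires 2 n t = m λ.
Minimum nonzero at m = 1: t = λ / (2 n) = 407 / (2 × 2.39) = 85.1 nm.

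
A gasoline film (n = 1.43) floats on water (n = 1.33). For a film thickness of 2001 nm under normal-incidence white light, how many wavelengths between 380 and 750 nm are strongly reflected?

At the upper boundary (n = 1.0 to n = 1.43) the reflected ray undergoes a half-wave phase shift.
Bottom surface (1.43 → 1.33): reflection off a lower-index medium gives no phase shift.
Exactly one π shift → a net half-wave offset.
So the condition for constructive reflection is 2 n t = (m + ½) λ.
λ = 2 n t / (m + ½) = 5723 / (m + ½) nm.
m=7: 763 nm (IR); m=8: 673 nm (visible); m=9: 602 nm (visible); m=10: 545 nm (visible); m=11: 498 nm (visible); m=12: 458 nm (visible); m=13: 424 nm (visible); m=14: 395 nm (visible); m=15: 369 nm (UV).

7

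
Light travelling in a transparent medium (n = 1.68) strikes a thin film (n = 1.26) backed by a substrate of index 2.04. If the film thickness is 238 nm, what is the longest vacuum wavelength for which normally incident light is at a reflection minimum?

600 nm

Ray reflecting at the top interface goes from n = 1.68 toward n = 1.26: no phase shift.
At the lower boundary (n = 1.26 to n = 2.04) the reflected ray undergoes a half-wave phase shift.
Net: one phase inversion between the two reflected rays.
With one net inversion, destructive interference in reflection requires 2 n t = m λ.
λ = 2 n t / m. The longest wavelength is m = 1: λ = 2 × 1.26 × 238 / 1.00 = 600 nm.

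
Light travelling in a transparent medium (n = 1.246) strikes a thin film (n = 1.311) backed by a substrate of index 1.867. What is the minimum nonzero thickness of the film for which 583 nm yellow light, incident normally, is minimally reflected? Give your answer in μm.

Ray reflecting at the top interface goes from n = 1.246 toward n = 1.311: a half-wave phase shift.
Ray reflecting at the bottom interface goes from n = 1.311 toward n = 1.867: a half-wave phase shift.
The two reflections carry the same phase change, so no net offset.
For minimum reflection here: 2 n t = (m + ½) λ.
Minimum at m = 0: t = λ / (4 n) = 583 / (4 × 1.311) = 111 nm.

0.111 μm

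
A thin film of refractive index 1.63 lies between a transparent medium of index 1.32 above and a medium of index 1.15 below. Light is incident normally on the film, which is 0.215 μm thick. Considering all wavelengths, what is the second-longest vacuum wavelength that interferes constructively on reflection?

At the upper boundary (n = 1.32 to n = 1.63) the reflected ray undergoes a half-wave phase shift.
Ray reflecting at the bottom interface goes from n = 1.63 toward n = 1.15: no phase shift.
Exactly one π shift → a net half-wave offset.
For maximum reflection here: 2 n t = (m + ½) λ.
λ = 2 n t / (m + ½). The second-longest wavelength is m = 1: λ = 2 × 1.63 × 215 / 1.50 = 467 nm.

467 nm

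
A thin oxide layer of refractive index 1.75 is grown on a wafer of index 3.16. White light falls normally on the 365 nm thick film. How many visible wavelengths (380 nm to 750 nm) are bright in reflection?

Ray reflecting at the top interface goes from n = 1.0 toward n = 1.75: a half-wave phase shift.
Ray reflecting at the bottom interface goes from n = 1.75 toward n = 3.16: a half-wave phase shift.
Net: no relative phase inversion (both shifts match).
For bright reflection here: 2 n t = m λ.
λ = 2 n t / m = 1278 / m nm.
m=1: 1278 nm (IR); m=2: 639 nm (visible); m=3: 426 nm (visible); m=4: 319 nm (UV).

2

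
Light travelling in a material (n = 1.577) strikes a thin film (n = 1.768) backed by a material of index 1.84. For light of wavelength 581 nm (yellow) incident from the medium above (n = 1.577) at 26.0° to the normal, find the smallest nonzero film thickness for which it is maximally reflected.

At the upper boundary (n = 1.577 to n = 1.768) the reflected ray undergoes a half-wave phase shift.
Bottom surface (1.768 → 1.84): reflection off a higher-index medium gives a half-wave phase shift.
Zero or two π shifts → no net half-wave offset.
For strong reflection here: 2 n t cos θ_r = m λ.
Snell's law: 1.577 sin 26.0° = 1.768 sin θ_r → sin θ_r = 0.391, cos θ_r = 0.920.
Minimum nonzero at m = 1: t = λ / (2 n cos θ_r) = 581 / (2 × 1.768 × 0.920) = 179 nm.

179 nm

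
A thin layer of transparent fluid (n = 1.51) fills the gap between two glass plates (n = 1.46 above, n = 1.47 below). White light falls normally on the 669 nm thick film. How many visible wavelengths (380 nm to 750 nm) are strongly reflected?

2

At the upper boundary (n = 1.46 to n = 1.51) the reflected ray undergoes a half-wave phase shift.
At the lower boundary (n = 1.51 to n = 1.47) the reflected ray undergoes no phase shift.
Exactly one π shift → a net half-wave offset.
With one net inversion, constructive interference in reflection requires 2 n t = (m + ½) λ.
λ = 2 n t / (m + ½) = 2020 / (m + ½) nm.
m=2: 808 nm (IR); m=3: 577 nm (visible); m=4: 449 nm (visible); m=5: 367 nm (UV).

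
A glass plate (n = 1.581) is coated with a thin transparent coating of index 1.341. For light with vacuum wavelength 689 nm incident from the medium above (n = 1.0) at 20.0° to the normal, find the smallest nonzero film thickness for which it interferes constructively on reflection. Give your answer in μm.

0.266 μm

At the upper boundary (n = 1.0 to n = 1.341) the reflected ray undergoes a half-wave phase shift.
At the lower boundary (n = 1.341 to n = 1.581) the reflected ray undergoes a half-wave phase shift.
The two reflections carry the same phase change, so no net offset.
So the condition for constructive reflection is 2 n t cos θ_r = m λ.
Snell's law: 1.0 sin 20.0° = 1.341 sin θ_r → sin θ_r = 0.255, cos θ_r = 0.967.
Minimum nonzero at m = 1: t = λ / (2 n cos θ_r) = 689 / (2 × 1.341 × 0.967) = 266 nm.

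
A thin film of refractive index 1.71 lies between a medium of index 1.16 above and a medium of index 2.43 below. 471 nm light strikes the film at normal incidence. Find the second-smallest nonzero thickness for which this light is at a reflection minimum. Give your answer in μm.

Ray reflecting at the top interface goes from n = 1.16 toward n = 1.71: a half-wave phase shift.
At the lower boundary (n = 1.71 to n = 2.43) the reflected ray undergoes a half-wave phase shift.
The two reflections carry the same phase change, so no net offset.
For dark reflection here: 2 n t = (m + ½) λ.
The second-smallest nonzero thickness corresponds to m = 1: t = (m + ½) λ / (2 n) = 1.50 × 471 / (2 × 1.71) = 207 nm.

0.207 μm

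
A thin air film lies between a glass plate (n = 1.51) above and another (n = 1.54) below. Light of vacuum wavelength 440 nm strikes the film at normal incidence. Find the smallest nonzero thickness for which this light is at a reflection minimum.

220 nm

Ray reflecting at the top interface goes from n = 1.51 toward n = 1.0: no phase shift.
At the lower boundary (n = 1.0 to n = 1.54) the reflected ray undergoes a half-wave phase shift.
The two reflections differ by half a wavelength.
With one net inversion, destructive interference in reflection requires 2 n t = m λ.
The smallest nonzero thickness corresponds to m = 1: t = m λ / (2 n) = 1.00 × 440 / (2 × 1.0) = 220 nm.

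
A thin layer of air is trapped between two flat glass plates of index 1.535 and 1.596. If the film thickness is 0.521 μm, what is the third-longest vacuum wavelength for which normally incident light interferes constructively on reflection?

417 nm

Top surface (1.535 → 1.0): reflection off a lower-index medium gives no phase shift.
Ray reflecting at the bottom interface goes from n = 1.0 toward n = 1.596: a half-wave phase shift.
The two reflections differ by half a wavelength.
With one net inversion, constructive interference in reflection requires 2 n t = (m + ½) λ.
λ = 2 n t / (m + ½). The third-longest wavelength is m = 2: λ = 2 × 1.0 × 521 / 2.50 = 417 nm.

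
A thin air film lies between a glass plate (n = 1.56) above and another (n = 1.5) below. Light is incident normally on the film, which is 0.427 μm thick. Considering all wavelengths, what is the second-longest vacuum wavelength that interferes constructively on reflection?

At the upper boundary (n = 1.56 to n = 1.0) the reflected ray undergoes no phase shift.
Bottom surface (1.0 → 1.5): reflection off a higher-index medium gives a half-wave phase shift.
Exactly one π shift → a net half-wave offset.
With one net inversion, constructive interference in reflection requires 2 n t = (m + ½) λ.
λ = 2 n t / (m + ½). The second-longest wavelength is m = 1: λ = 2 × 1.0 × 427 / 1.50 = 569 nm.

569 nm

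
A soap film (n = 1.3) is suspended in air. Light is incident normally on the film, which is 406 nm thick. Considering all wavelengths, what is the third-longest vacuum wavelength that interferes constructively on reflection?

422 nm

Top surface (1.0 → 1.3): reflection off a higher-index medium gives a half-wave phase shift.
Bottom surface (1.3 → 1.0): reflection off a lower-index medium gives no phase shift.
Exactly one π shift → a net half-wave offset.
So the condition for constructive reflection is 2 n t = (m + ½) λ.
λ = 2 n t / (m + ½). The third-longest wavelength is m = 2: λ = 2 × 1.3 × 406 / 2.50 = 422 nm.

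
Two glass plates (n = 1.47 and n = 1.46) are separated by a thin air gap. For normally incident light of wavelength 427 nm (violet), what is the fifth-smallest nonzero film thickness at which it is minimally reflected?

At the upper boundary (n = 1.47 to n = 1.0) the reflected ray undergoes no phase shift.
At the lower boundary (n = 1.0 to n = 1.46) the reflected ray undergoes a half-wave phase shift.
The two reflections differ by half a wavelength.
For minimum reflection here: 2 n t = m λ.
The fifth-smallest nonzero thickness corresponds to m = 5: t = m λ / (2 n) = 5.00 × 427 / (2 × 1.0) = 1068 nm.

1068 nm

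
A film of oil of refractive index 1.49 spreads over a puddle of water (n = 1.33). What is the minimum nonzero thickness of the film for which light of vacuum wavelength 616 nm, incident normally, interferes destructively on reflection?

207 nm

Top surface (1.0 → 1.49): reflection off a higher-index medium gives a half-wave phase shift.
At the lower boundary (n = 1.49 to n = 1.33) the reflected ray undergoes no phase shift.
The two reflections differ by half a wavelength.
For dark reflection here: 2 n t = m λ.
Minimum nonzero at m = 1: t = λ / (2 n) = 616 / (2 × 1.49) = 207 nm.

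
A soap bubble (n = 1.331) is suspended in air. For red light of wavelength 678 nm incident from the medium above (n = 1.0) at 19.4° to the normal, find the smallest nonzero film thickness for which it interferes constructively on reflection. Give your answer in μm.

Top surface (1.0 → 1.331): reflection off a higher-index medium gives a half-wave phase shift.
Bottom surface (1.331 → 1.0): reflection off a lower-index medium gives no phase shift.
Exactly one π shift → a net half-wave offset.
For maximum reflection here: 2 n t cos θ_r = (m + ½) λ.
Snell's law: 1.0 sin 19.4° = 1.331 sin θ_r → sin θ_r = 0.250, cos θ_r = 0.968.
Minimum at m = 0: t = λ / (4 n cos θ_r) = 678 / (4 × 1.331 × 0.968) = 132 nm.

0.132 μm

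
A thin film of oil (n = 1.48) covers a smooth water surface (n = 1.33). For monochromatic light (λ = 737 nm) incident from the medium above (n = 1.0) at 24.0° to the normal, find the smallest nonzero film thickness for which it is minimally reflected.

Ray reflecting at the top interface goes from n = 1.0 toward n = 1.48: a half-wave phase shift.
Bottom surface (1.48 → 1.33): reflection off a lower-index medium gives no phase shift.
Net: one phase inversion between the two reflected rays.
For dark reflection here: 2 n t cos θ_r = m λ.
Snell's law: 1.0 sin 24.0° = 1.48 sin θ_r → sin θ_r = 0.275, cos θ_r = 0.961.
Minimum nonzero at m = 1: t = λ / (2 n cos θ_r) = 737 / (2 × 1.48 × 0.961) = 259 nm.

259 nm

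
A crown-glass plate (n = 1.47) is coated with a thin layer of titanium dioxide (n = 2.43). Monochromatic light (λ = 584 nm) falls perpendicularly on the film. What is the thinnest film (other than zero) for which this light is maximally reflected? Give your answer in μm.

Top surface (1.0 → 2.43): reflection off a higher-index medium gives a half-wave phase shift.
At the lower boundary (n = 2.43 to n = 1.47) the reflected ray undergoes no phase shift.
Net: one phase inversion between the two reflected rays.
So the condition for constructive reflection is 2 n t = (m + ½) λ.
Minimum at m = 0: t = λ / (4 n) = 584 / (4 × 2.43) = 60.1 nm.

0.0601 μm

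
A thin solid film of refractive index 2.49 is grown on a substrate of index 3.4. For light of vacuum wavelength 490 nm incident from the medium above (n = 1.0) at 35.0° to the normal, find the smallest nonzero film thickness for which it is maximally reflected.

101 nm

Ray reflecting at the top interface goes from n = 1.0 toward n = 2.49: a half-wave phase shift.
Ray reflecting at the bottom interface goes from n = 2.49 toward n = 3.4: a half-wave phase shift.
Zero or two π shifts → no net half-wave offset.
For strong reflection here: 2 n t cos θ_r = m λ.
Snell's law: 1.0 sin 35.0° = 2.49 sin θ_r → sin θ_r = 0.230, cos θ_r = 0.973.
Minimum nonzero at m = 1: t = λ / (2 n cos θ_r) = 490 / (2 × 2.49 × 0.973) = 101 nm.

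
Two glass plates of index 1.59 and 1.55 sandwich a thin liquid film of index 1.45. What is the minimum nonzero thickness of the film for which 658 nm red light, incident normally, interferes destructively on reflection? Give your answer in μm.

0.227 μm

Top surface (1.59 → 1.45): reflection off a lower-index medium gives no phase shift.
At the lower boundary (n = 1.45 to n = 1.55) the reflected ray undergoes a half-wave phase shift.
Exactly one π shift → a net half-wave offset.
With one net inversion, destructive interference in reflection requires 2 n t = m λ.
Minimum nonzero at m = 1: t = λ / (2 n) = 658 / (2 × 1.45) = 227 nm.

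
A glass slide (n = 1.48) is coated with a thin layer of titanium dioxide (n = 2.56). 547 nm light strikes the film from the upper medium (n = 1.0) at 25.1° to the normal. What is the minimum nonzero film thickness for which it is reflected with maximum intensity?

Top surface (1.0 → 2.56): reflection off a higher-index medium gives a half-wave phase shift.
At the lower boundary (n = 2.56 to n = 1.48) the reflected ray undergoes no phase shift.
Exactly one π shift → a net half-wave offset.
With one net inversion, constructive interference in reflection requires 2 n t cos θ_r = (m + ½) λ.
Snell's law: 1.0 sin 25.1° = 2.56 sin θ_r → sin θ_r = 0.166, cos θ_r = 0.986.
Minimum at m = 0: t = λ / (4 n cos θ_r) = 547 / (4 × 2.56 × 0.986) = 54.2 nm.

54.2 nm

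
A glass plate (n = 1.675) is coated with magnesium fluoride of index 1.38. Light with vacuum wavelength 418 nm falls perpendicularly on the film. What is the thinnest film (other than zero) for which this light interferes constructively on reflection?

151 nm

Top surface (1.0 → 1.38): reflection off a higher-index medium gives a half-wave phase shift.
Bottom surface (1.38 → 1.675): reflection off a higher-index medium gives a half-wave phase shift.
Zero or two π shifts → no net half-wave offset.
With no net inversion, constructive interference in reflection requires 2 n t = m λ.
Minimum nonzero at m = 1: t = λ / (2 n) = 418 / (2 × 1.38) = 151 nm.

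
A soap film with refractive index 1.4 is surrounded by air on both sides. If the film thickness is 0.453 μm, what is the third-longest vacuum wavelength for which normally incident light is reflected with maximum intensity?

507 nm

Ray reflecting at the top interface goes from n = 1.0 toward n = 1.4: a half-wave phase shift.
Bottom surface (1.4 → 1.0): reflection off a lower-index medium gives no phase shift.
Exactly one π shift → a net half-wave offset.
So the condition for constructive reflection is 2 n t = (m + ½) λ.
λ = 2 n t / (m + ½). The third-longest wavelength is m = 2: λ = 2 × 1.4 × 453 / 2.50 = 507 nm.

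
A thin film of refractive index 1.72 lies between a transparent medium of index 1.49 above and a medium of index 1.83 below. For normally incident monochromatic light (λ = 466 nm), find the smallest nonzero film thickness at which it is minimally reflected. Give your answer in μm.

0.0677 μm

Ray reflecting at the top interface goes from n = 1.49 toward n = 1.72: a half-wave phase shift.
Ray reflecting at the bottom interface goes from n = 1.72 toward n = 1.83: a half-wave phase shift.
Net: no relative phase inversion (both shifts match).
With no net inversion, destructive interference in reflection requires 2 n t = (m + ½) λ.
Minimum at m = 0: t = λ / (4 n) = 466 / (4 × 1.72) = 67.7 nm.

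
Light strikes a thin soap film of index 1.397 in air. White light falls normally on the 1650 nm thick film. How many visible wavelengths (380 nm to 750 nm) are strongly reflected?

6

Top surface (1.0 → 1.397): reflection off a higher-index medium gives a half-wave phase shift.
Ray reflecting at the bottom interface goes from n = 1.397 toward n = 1.0: no phase shift.
Net: one phase inversion between the two reflected rays.
For bright reflection here: 2 n t = (m + ½) λ.
λ = 2 n t / (m + ½) = 4610 / (m + ½) nm.
m=5: 838 nm (IR); m=6: 709 nm (visible); m=7: 615 nm (visible); m=8: 542 nm (visible); m=9: 485 nm (visible); m=10: 439 nm (visible); m=11: 401 nm (visible); m=12: 369 nm (UV).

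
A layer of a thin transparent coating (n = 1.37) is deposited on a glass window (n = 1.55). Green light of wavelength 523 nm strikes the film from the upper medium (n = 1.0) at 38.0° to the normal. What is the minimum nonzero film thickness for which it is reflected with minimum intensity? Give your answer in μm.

0.107 μm

At the upper boundary (n = 1.0 to n = 1.37) the reflected ray undergoes a half-wave phase shift.
Ray reflecting at the bottom interface goes from n = 1.37 toward n = 1.55: a half-wave phase shift.
Net: no relative phase inversion (both shifts match).
With no net inversion, destructive interference in reflection requires 2 n t cos θ_r = (m + ½) λ.
Snell's law: 1.0 sin 38.0° = 1.37 sin θ_r → sin θ_r = 0.449, cos θ_r = 0.893.
Minimum at m = 0: t = λ / (4 n cos θ_r) = 523 / (4 × 1.37 × 0.893) = 107 nm.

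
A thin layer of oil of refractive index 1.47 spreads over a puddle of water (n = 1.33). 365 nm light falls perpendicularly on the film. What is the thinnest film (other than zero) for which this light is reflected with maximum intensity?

Top surface (1.0 → 1.47): reflection off a higher-index medium gives a half-wave phase shift.
Bottom surface (1.47 → 1.33): reflection off a lower-index medium gives no phase shift.
Net: one phase inversion between the two reflected rays.
For maximum reflection here: 2 n t = (m + ½) λ.
Minimum at m = 0: t = λ / (4 n) = 365 / (4 × 1.47) = 62.1 nm.

62.1 nm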